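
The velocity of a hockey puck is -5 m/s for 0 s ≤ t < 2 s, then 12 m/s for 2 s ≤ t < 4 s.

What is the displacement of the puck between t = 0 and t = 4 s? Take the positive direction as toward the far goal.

14 m

Displacement is the signed area under the v-t curve.
0–2 s: -5 × 2 = -10 m
2–4 s: 12 × 2 = 24 m
Net displacement = 14 m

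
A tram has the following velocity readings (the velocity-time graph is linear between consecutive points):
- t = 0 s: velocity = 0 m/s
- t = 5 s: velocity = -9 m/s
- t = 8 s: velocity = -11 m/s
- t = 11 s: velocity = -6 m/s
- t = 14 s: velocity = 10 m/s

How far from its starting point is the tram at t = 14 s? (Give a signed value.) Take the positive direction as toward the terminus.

-72 m

Displacement is the signed area under the v-t curve.
0–5 s: ½(0 + -9)(5) = -22.5 m
5–8 s: ½(-9 + -11)(3) = -30 m
8–11 s: ½(-11 + -6)(3) = -25.5 m
11–14 s: ½(-6 + 10)(3) = 6 m
Net displacement = -72 m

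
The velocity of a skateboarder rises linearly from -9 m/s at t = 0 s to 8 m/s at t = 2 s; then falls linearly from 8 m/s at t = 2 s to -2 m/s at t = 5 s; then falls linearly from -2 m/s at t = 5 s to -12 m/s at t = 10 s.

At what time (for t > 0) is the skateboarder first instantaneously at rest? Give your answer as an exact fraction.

v changes sign on 0–2 s (from -9 to 8); the graph is linear there, so v = 0 at t = 0 + (9)·(2 − 0)/(8 − -9) = 18/17 s.

t = 18/17 s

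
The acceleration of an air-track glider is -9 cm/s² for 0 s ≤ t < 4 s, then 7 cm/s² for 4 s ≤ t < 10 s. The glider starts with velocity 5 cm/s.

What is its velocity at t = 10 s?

Δv equals the area under the a-t graph; then v = v₀ + Δv.
0–4 s: -9 × 4 = -36 cm/s
4–10 s: 7 × 6 = 42 cm/s
Δv = 6 cm/s, so v(10) = 5 + (6) = 11 cm/s.

11 cm/s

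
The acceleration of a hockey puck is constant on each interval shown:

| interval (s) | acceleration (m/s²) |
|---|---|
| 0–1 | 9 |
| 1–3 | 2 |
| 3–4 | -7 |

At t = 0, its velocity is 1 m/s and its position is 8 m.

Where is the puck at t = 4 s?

On each constant-a segment, Δv = aΔt and Δx = v₀Δt + ½aΔt²; chain segment to segment.
0–1 s: v starts 1 m/s; Δx = 1·1 + ½·9·1² = 5.5 m; v ends 10 m/s.
1–3 s: v starts 10 m/s; Δx = 10·2 + ½·2·2² = 24 m; v ends 14 m/s.
3–4 s: v starts 14 m/s; Δx = 14·1 + ½·-7·1² = 10.5 m; v ends 7 m/s.
x(4) = 8 + Σ Δx = 48 m.

48 m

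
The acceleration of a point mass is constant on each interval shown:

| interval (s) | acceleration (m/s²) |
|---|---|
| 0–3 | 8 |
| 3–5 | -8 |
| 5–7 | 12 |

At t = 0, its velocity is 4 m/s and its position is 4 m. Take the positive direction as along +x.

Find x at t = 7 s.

140 m

On each constant-a segment, Δv = aΔt and Δx = v₀Δt + ½aΔt²; chain segment to segment.
0–3 s: v starts 4 m/s; Δx = 4·3 + ½·8·3² = 48 m; v ends 28 m/s.
3–5 s: v starts 28 m/s; Δx = 28·2 + ½·-8·2² = 40 m; v ends 12 m/s.
5–7 s: v starts 12 m/s; Δx = 12·2 + ½·12·2² = 48 m; v ends 36 m/s.
x(7) = 4 + Σ Δx = 140 m.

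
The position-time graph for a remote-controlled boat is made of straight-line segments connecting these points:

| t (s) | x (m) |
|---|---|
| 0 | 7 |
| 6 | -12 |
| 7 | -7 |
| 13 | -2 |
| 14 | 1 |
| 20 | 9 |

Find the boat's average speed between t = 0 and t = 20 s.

2 m/s

Average speed = (total path length)/(elapsed time); on a piecewise-linear x-t graph the path length is Σ|Δx|.
0–6 s: |Δx| = |-12 − 7| = 19 m
6–7 s: |Δx| = |-7 − -12| = 5 m
7–13 s: |Δx| = |-2 − -7| = 5 m
13–14 s: |Δx| = |1 − -2| = 3 m
14–20 s: |Δx| = |9 − 1| = 8 m
Total path = 40 m; average speed = 40/20 = 2 m/s.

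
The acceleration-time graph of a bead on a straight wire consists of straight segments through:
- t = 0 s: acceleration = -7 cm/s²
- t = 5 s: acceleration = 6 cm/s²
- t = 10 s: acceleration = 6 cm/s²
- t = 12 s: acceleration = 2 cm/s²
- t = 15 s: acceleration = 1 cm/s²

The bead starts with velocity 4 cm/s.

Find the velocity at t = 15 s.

Δv equals the area under the a-t graph; then v = v₀ + Δv.
0–5 s: ½(-7 + 6)(5) = -2.5 cm/s
5–10 s: 6 × 5 = 30 cm/s
10–12 s: ½(6 + 2)(2) = 8 cm/s
12–15 s: ½(2 + 1)(3) = 4.5 cm/s
Δv = 40 cm/s, so v(15) = 4 + (40) = 44 cm/s.

44 cm/s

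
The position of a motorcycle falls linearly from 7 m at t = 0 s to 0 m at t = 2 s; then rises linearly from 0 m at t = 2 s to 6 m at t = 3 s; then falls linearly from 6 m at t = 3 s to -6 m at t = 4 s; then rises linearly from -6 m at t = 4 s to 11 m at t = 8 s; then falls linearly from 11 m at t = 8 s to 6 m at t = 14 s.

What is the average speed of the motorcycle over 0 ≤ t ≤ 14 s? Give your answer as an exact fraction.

47/14 m/s

Average speed = (total path length)/(elapsed time); on a piecewise-linear x-t graph the path length is Σ|Δx|.
0–2 s: |Δx| = |0 − 7| = 7 m
2–3 s: |Δx| = |6 − 0| = 6 m
3–4 s: |Δx| = |-6 − 6| = 12 m
4–8 s: |Δx| = |11 − -6| = 17 m
8–14 s: |Δx| = |6 − 11| = 5 m
Total path = 47 m; average speed = 47/14 = 47/14 m/s.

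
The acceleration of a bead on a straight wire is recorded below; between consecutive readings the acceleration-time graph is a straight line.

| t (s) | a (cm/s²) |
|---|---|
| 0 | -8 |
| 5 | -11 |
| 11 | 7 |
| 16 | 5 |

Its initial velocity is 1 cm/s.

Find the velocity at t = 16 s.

-28.5 cm/s

Δv equals the area under the a-t graph; then v = v₀ + Δv.
0–5 s: ½(-8 + -11)(5) = -47.5 cm/s
5–11 s: ½(-11 + 7)(6) = -12 cm/s
11–16 s: ½(7 + 5)(5) = 30 cm/s
Δv = -29.5 cm/s, so v(16) = 1 + (-29.5) = -28.5 cm/s.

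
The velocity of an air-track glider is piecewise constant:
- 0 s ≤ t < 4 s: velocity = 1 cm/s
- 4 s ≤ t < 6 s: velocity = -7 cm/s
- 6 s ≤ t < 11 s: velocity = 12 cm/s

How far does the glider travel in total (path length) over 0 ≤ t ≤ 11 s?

Distance (not displacement) is the total path length: add the absolute areas under v-t.
0–4 s: |1| × 4 = 4 cm
4–6 s: |-7| × 2 = 14 cm
6–11 s: |12| × 5 = 60 cm
Total distance = 78 cm

78 cm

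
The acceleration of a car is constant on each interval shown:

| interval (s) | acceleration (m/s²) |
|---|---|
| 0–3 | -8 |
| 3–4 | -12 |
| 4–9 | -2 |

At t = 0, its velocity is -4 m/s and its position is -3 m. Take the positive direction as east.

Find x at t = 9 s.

-310 m

On each constant-a segment, Δv = aΔt and Δx = v₀Δt + ½aΔt²; chain segment to segment.
0–3 s: v starts -4 m/s; Δx = -4·3 + ½·-8·3² = -48 m; v ends -28 m/s.
3–4 s: v starts -28 m/s; Δx = -28·1 + ½·-12·1² = -34 m; v ends -40 m/s.
4–9 s: v starts -40 m/s; Δx = -40·5 + ½·-2·5² = -225 m; v ends -50 m/s.
x(9) = -3 + Σ Δx = -310 m.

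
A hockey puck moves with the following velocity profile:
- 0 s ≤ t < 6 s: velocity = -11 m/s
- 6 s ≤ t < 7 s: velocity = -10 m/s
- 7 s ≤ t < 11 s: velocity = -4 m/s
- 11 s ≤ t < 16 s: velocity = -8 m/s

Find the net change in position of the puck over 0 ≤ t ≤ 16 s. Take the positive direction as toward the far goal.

-132 m

Displacement is the signed area under the v-t curve.
0–6 s: -11 × 6 = -66 m
6–7 s: -10 × 1 = -10 m
7–11 s: -4 × 4 = -16 m
11–16 s: -8 × 5 = -40 m
Net displacement = -132 m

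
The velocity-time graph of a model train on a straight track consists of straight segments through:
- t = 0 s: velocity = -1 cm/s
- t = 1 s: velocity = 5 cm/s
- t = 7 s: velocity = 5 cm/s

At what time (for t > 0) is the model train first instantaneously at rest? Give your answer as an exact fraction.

v changes sign on 0–1 s (from -1 to 5); the graph is linear there, so v = 0 at t = 0 + (1)·(1 − 0)/(5 − -1) = 1/6 s.

t = 1/6 s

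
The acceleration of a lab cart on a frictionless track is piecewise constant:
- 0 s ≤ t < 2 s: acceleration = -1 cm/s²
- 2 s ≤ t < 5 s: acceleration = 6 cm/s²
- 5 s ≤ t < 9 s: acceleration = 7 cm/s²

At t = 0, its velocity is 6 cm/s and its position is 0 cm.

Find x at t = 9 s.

193 cm

On each constant-a segment, Δv = aΔt and Δx = v₀Δt + ½aΔt²; chain segment to segment.
0–2 s: v starts 6 cm/s; Δx = 6·2 + ½·-1·2² = 10 cm; v ends 4 cm/s.
2–5 s: v starts 4 cm/s; Δx = 4·3 + ½·6·3² = 39 cm; v ends 22 cm/s.
5–9 s: v starts 22 cm/s; Δx = 22·4 + ½·7·4² = 144 cm; v ends 50 cm/s.
x(9) = 0 + Σ Δx = 193 cm.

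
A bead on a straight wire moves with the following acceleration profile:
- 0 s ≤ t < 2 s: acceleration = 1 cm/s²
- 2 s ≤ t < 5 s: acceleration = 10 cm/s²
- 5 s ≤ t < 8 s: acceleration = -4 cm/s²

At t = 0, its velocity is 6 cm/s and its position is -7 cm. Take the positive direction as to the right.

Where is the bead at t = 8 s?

172 cm

On each constant-a segment, Δv = aΔt and Δx = v₀Δt + ½aΔt²; chain segment to segment.
0–2 s: v starts 6 cm/s; Δx = 6·2 + ½·1·2² = 14 cm; v ends 8 cm/s.
2–5 s: v starts 8 cm/s; Δx = 8·3 + ½·10·3² = 69 cm; v ends 38 cm/s.
5–8 s: v starts 38 cm/s; Δx = 38·3 + ½·-4·3² = 96 cm; v ends 26 cm/s.
x(8) = -7 + Σ Δx = 172 cm.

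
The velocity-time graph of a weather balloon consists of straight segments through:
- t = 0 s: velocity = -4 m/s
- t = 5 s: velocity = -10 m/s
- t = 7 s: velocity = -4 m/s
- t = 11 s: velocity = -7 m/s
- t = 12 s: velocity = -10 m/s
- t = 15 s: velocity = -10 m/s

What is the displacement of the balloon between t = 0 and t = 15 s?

-109.5 m

Net displacement equals the area under the velocity-time graph (areas below the axis count negative).
0–5 s: ½(-4 + -10)(5) = -35 m
5–7 s: ½(-10 + -4)(2) = -14 m
7–11 s: ½(-4 + -7)(4) = -22 m
11–12 s: ½(-7 + -10)(1) = -8.5 m
12–15 s: -10 × 3 = -30 m
Net displacement = -109.5 m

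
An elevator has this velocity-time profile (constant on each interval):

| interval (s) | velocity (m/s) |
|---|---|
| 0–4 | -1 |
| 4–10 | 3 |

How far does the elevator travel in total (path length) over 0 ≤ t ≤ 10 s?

22 m

Total distance travelled is ∫|v| dt — sum the magnitudes of each area piece.
0–4 s: |-1| × 4 = 4 m
4–10 s: |3| × 6 = 18 m
Total distance = 22 m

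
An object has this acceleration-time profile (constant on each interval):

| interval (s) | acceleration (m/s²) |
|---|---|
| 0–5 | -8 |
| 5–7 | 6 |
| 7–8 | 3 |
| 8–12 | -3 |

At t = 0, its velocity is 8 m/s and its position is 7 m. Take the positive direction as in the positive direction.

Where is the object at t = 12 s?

-215.5 m

On each constant-a segment, Δv = aΔt and Δx = v₀Δt + ½aΔt²; chain segment to segment.
0–5 s: v starts 8 m/s; Δx = 8·5 + ½·-8·5² = -60 m; v ends -32 m/s.
5–7 s: v starts -32 m/s; Δx = -32·2 + ½·6·2² = -52 m; v ends -20 m/s.
7–8 s: v starts -20 m/s; Δx = -20·1 + ½·3·1² = -18.5 m; v ends -17 m/s.
8–12 s: v starts -17 m/s; Δx = -17·4 + ½·-3·4² = -92 m; v ends -29 m/s.
x(12) = 7 + Σ Δx = -215.5 m.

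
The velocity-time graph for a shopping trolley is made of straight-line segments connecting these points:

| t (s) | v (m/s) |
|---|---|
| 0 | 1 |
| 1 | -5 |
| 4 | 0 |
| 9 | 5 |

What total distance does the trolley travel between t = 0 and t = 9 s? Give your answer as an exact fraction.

133/6 m

Distance (not displacement) is the total path length: add the absolute areas under v-t.
0–1 s: v = 0 at t = 1/6 s; triangle areas 1/12 + 25/12 = 13/6 m
1–4 s: |½(-5 + 0)(3)| = 7.5 m
4–9 s: |½(0 + 5)(5)| = 12.5 m
Total distance = 133/6 m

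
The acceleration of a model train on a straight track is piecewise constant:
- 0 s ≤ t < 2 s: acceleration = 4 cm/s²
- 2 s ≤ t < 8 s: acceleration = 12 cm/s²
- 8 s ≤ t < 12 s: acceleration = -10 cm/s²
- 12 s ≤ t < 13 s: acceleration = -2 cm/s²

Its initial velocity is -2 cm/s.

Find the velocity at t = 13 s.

36 cm/s

Δv equals the area under the a-t graph; then v = v₀ + Δv.
0–2 s: 4 × 2 = 8 cm/s
2–8 s: 12 × 6 = 72 cm/s
8–12 s: -10 × 4 = -40 cm/s
12–13 s: -2 × 1 = -2 cm/s
Δv = 38 cm/s, so v(13) = -2 + (38) = 36 cm/s.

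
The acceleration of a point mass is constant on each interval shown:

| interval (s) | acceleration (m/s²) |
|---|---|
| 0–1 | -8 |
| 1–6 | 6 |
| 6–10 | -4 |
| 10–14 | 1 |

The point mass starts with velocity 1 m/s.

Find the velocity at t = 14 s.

11 m/s

Δv equals the area under the a-t graph; then v = v₀ + Δv.
0–1 s: -8 × 1 = -8 m/s
1–6 s: 6 × 5 = 30 m/s
6–10 s: -4 × 4 = -16 m/s
10–14 s: 1 × 4 = 4 m/s
Δv = 10 m/s, so v(14) = 1 + (10) = 11 m/s.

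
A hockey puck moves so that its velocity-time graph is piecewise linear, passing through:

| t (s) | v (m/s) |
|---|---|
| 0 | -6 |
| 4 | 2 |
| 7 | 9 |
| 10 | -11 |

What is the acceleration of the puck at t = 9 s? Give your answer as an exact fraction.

Acceleration is the slope of the v-t graph on 7–10 s: (-11 − 9)/(10 − 7) = -20/3 m/s².

-20/3 m/s²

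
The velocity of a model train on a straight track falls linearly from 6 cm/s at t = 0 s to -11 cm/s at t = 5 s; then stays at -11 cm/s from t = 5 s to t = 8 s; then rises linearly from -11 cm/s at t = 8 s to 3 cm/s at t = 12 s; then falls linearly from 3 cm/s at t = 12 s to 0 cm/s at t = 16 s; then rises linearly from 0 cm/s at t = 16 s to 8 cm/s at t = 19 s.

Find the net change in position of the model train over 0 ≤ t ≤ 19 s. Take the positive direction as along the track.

Net displacement equals the area under the velocity-time graph (areas below the axis count negative).
0–5 s: ½(6 + -11)(5) = -12.5 cm
5–8 s: -11 × 3 = -33 cm
8–12 s: ½(-11 + 3)(4) = -16 cm
12–16 s: ½(3 + 0)(4) = 6 cm
16–19 s: ½(0 + 8)(3) = 12 cm
Net displacement = -43.5 cm

-43.5 cm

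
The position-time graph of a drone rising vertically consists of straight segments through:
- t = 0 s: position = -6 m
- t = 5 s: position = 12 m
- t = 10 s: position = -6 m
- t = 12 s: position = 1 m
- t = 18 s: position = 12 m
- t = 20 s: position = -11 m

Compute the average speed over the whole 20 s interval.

Average speed = (total path length)/(elapsed time); on a piecewise-linear x-t graph the path length is Σ|Δx|.
0–5 s: |Δx| = |12 − -6| = 18 m
5–10 s: |Δx| = |-6 − 12| = 18 m
10–12 s: |Δx| = |1 − -6| = 7 m
12–18 s: |Δx| = |12 − 1| = 11 m
18–20 s: |Δx| = |-11 − 12| = 23 m
Total path = 77 m; average speed = 77/20 = 3.85 m/s.

3.85 m/s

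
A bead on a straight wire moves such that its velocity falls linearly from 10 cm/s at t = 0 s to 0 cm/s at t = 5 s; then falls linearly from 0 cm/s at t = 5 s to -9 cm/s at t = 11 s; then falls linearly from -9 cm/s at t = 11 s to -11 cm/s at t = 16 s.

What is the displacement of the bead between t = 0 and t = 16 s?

-52 cm

Displacement is the signed area under the v-t curve.
0–5 s: ½(10 + 0)(5) = 25 cm
5–11 s: ½(0 + -9)(6) = -27 cm
11–16 s: ½(-9 + -11)(5) = -50 cm
Net displacement = -52 cm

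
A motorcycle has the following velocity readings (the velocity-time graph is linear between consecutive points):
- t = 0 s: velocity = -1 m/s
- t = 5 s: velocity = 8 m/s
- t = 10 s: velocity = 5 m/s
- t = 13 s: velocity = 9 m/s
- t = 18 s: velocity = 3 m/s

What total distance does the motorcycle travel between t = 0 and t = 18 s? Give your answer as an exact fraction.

914/9 m

Total distance travelled is ∫|v| dt — sum the magnitudes of each area piece.
0–5 s: v = 0 at t = 5/9 s; triangle areas 5/18 + 160/9 = 325/18 m
5–10 s: |½(8 + 5)(5)| = 32.5 m
10–13 s: |½(5 + 9)(3)| = 21 m
13–18 s: |½(9 + 3)(5)| = 30 m
Total distance = 914/9 m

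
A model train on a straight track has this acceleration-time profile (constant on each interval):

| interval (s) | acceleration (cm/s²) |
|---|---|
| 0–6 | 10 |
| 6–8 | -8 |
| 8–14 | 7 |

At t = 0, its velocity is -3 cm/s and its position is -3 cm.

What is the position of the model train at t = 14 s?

629 cm

On each constant-a segment, Δv = aΔt and Δx = v₀Δt + ½aΔt²; chain segment to segment.
0–6 s: v starts -3 cm/s; Δx = -3·6 + ½·10·6² = 162 cm; v ends 57 cm/s.
6–8 s: v starts 57 cm/s; Δx = 57·2 + ½·-8·2² = 98 cm; v ends 41 cm/s.
8–14 s: v starts 41 cm/s; Δx = 41·6 + ½·7·6² = 372 cm; v ends 83 cm/s.
x(14) = -3 + Σ Δx = 629 cm.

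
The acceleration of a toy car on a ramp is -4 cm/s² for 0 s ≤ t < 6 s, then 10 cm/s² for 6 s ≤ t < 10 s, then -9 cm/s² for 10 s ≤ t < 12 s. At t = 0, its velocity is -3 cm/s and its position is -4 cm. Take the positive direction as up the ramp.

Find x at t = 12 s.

On each constant-a segment, Δv = aΔt and Δx = v₀Δt + ½aΔt²; chain segment to segment.
0–6 s: v starts -3 cm/s; Δx = -3·6 + ½·-4·6² = -90 cm; v ends -27 cm/s.
6–10 s: v starts -27 cm/s; Δx = -27·4 + ½·10·4² = -28 cm; v ends 13 cm/s.
10–12 s: v starts 13 cm/s; Δx = 13·2 + ½·-9·2² = 8 cm; v ends -5 cm/s.
x(12) = -4 + Σ Δx = -114 cm.

-114 cm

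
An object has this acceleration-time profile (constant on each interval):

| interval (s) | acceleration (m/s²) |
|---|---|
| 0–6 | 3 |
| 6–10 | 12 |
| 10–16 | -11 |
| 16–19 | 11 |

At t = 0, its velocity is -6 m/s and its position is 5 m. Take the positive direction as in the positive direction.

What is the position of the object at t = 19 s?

360.5 m

On each constant-a segment, Δv = aΔt and Δx = v₀Δt + ½aΔt²; chain segment to segment.
0–6 s: v starts -6 m/s; Δx = -6·6 + ½·3·6² = 18 m; v ends 12 m/s.
6–10 s: v starts 12 m/s; Δx = 12·4 + ½·12·4² = 144 m; v ends 60 m/s.
10–16 s: v starts 60 m/s; Δx = 60·6 + ½·-11·6² = 162 m; v ends -6 m/s.
16–19 s: v starts -6 m/s; Δx = -6·3 + ½·11·3² = 31.5 m; v ends 27 m/s.
x(19) = 5 + Σ Δx = 360.5 m.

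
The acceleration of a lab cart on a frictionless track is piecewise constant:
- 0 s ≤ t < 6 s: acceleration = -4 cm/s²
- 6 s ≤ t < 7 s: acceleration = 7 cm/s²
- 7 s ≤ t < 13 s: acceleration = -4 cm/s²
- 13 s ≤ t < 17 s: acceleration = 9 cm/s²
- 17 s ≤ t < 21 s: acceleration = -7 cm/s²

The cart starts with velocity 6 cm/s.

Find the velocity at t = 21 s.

-27 cm/s

Δv equals the area under the a-t graph; then v = v₀ + Δv.
0–6 s: -4 × 6 = -24 cm/s
6–7 s: 7 × 1 = 7 cm/s
7–13 s: -4 × 6 = -24 cm/s
13–17 s: 9 × 4 = 36 cm/s
17–21 s: -7 × 4 = -28 cm/s
Δv = -33 cm/s, so v(21) = 6 + (-33) = -27 cm/s.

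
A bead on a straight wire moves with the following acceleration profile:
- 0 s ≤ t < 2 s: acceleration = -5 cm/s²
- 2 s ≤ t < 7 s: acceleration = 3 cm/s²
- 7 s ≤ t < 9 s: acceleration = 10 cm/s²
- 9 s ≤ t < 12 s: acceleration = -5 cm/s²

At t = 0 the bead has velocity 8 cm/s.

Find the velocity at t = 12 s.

18 cm/s

Δv equals the area under the a-t graph; then v = v₀ + Δv.
0–2 s: -5 × 2 = -10 cm/s
2–7 s: 3 × 5 = 15 cm/s
7–9 s: 10 × 2 = 20 cm/s
9–12 s: -5 × 3 = -15 cm/s
Δv = 10 cm/s, so v(12) = 8 + (10) = 18 cm/s.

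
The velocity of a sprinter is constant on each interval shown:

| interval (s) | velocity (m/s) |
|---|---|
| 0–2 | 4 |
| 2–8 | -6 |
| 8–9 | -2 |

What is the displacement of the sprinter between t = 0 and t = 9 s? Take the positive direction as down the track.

Net displacement equals the area under the velocity-time graph (areas below the axis count negative).
0–2 s: 4 × 2 = 8 m
2–8 s: -6 × 6 = -36 m
8–9 s: -2 × 1 = -2 m
Net displacement = -30 m

-30 m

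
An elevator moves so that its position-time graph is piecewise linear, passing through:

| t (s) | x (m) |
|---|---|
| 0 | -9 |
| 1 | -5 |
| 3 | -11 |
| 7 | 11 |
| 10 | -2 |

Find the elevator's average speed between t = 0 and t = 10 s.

4.5 m/s

Average speed = (total path length)/(elapsed time); on a piecewise-linear x-t graph the path length is Σ|Δx|.
0–1 s: |Δx| = |-5 − -9| = 4 m
1–3 s: |Δx| = |-11 − -5| = 6 m
3–7 s: |Δx| = |11 − -11| = 22 m
7–10 s: |Δx| = |-2 − 11| = 13 m
Total path = 45 m; average speed = 45/10 = 4.5 m/s.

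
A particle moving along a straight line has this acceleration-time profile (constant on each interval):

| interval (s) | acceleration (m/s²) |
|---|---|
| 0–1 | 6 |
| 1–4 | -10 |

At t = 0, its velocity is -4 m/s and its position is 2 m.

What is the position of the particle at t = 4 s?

-38 m

On each constant-a segment, Δv = aΔt and Δx = v₀Δt + ½aΔt²; chain segment to segment.
0–1 s: v starts -4 m/s; Δx = -4·1 + ½·6·1² = -1 m; v ends 2 m/s.
1–4 s: v starts 2 m/s; Δx = 2·3 + ½·-10·3² = -39 m; v ends -28 m/s.
x(4) = 2 + Σ Δx = -38 m.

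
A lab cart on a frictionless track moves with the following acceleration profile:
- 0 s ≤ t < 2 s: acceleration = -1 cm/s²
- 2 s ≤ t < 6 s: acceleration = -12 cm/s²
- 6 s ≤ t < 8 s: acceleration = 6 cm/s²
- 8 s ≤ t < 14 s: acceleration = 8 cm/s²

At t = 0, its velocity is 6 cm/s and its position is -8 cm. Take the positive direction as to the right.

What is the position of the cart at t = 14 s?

-202 cm

On each constant-a segment, Δv = aΔt and Δx = v₀Δt + ½aΔt²; chain segment to segment.
0–2 s: v starts 6 cm/s; Δx = 6·2 + ½·-1·2² = 10 cm; v ends 4 cm/s.
2–6 s: v starts 4 cm/s; Δx = 4·4 + ½·-12·4² = -80 cm; v ends -44 cm/s.
6–8 s: v starts -44 cm/s; Δx = -44·2 + ½·6·2² = -76 cm; v ends -32 cm/s.
8–14 s: v starts -32 cm/s; Δx = -32·6 + ½·8·6² = -48 cm; v ends 16 cm/s.
x(14) = -8 + Σ Δx = -202 cm.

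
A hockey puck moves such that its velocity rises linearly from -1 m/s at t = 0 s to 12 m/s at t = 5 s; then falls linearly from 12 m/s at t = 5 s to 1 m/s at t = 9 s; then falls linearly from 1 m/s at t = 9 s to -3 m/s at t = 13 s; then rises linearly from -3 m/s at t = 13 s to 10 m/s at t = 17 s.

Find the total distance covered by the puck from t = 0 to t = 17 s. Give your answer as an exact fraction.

1967/26 m

Distance (not displacement) is the total path length: add the absolute areas under v-t.
0–5 s: v = 0 at t = 5/13 s; triangle areas 5/26 + 360/13 = 725/26 m
5–9 s: |½(12 + 1)(4)| = 26 m
9–13 s: v = 0 at t = 10 s; triangle areas 0.5 + 4.5 = 5 m
13–17 s: v = 0 at t = 181/13 s; triangle areas 18/13 + 200/13 = 218/13 m
Total distance = 1967/26 m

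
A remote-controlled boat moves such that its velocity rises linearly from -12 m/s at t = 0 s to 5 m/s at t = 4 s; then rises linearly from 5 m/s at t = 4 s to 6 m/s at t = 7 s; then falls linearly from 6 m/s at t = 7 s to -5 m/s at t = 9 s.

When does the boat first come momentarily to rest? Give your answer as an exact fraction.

t = 48/17 s

v changes sign on 0–4 s (from -12 to 5); the graph is linear there, so v = 0 at t = 0 + (12)·(4 − 0)/(5 − -12) = 48/17 s.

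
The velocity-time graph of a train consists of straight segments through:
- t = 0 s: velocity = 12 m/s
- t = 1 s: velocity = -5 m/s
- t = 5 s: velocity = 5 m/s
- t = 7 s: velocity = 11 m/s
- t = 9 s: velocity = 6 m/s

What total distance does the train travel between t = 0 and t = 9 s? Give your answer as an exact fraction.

Total distance travelled is ∫|v| dt — sum the magnitudes of each area piece.
0–1 s: v = 0 at t = 12/17 s; triangle areas 72/17 + 25/34 = 169/34 m
1–5 s: v = 0 at t = 3 s; triangle areas 5 + 5 = 10 m
5–7 s: |½(5 + 11)(2)| = 16 m
7–9 s: |½(11 + 6)(2)| = 17 m
Total distance = 1631/34 m

1631/34 m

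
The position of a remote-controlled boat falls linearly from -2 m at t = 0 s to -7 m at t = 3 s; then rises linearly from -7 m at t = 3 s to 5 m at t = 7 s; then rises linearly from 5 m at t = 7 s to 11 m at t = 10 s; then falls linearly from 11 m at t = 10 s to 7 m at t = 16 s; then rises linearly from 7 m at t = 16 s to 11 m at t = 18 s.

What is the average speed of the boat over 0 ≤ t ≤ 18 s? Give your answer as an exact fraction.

31/18 m/s

Average speed = (total path length)/(elapsed time); on a piecewise-linear x-t graph the path length is Σ|Δx|.
0–3 s: |Δx| = |-7 − -2| = 5 m
3–7 s: |Δx| = |5 − -7| = 12 m
7–10 s: |Δx| = |11 − 5| = 6 m
10–16 s: |Δx| = |7 − 11| = 4 m
16–18 s: |Δx| = |11 − 7| = 4 m
Total path = 31 m; average speed = 31/18 = 31/18 m/s.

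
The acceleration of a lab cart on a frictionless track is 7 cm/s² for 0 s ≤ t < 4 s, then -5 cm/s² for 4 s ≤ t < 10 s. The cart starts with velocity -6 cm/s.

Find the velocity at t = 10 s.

Δv equals the area under the a-t graph; then v = v₀ + Δv.
0–4 s: 7 × 4 = 28 cm/s
4–10 s: -5 × 6 = -30 cm/s
Δv = -2 cm/s, so v(10) = -6 + (-2) = -8 cm/s.

-8 cm/s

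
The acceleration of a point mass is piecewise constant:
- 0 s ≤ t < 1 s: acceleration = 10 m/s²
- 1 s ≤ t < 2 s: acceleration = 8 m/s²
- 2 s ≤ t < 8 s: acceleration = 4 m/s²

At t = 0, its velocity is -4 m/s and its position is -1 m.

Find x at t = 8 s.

On each constant-a segment, Δv = aΔt and Δx = v₀Δt + ½aΔt²; chain segment to segment.
0–1 s: v starts -4 m/s; Δx = -4·1 + ½·10·1² = 1 m; v ends 6 m/s.
1–2 s: v starts 6 m/s; Δx = 6·1 + ½·8·1² = 10 m; v ends 14 m/s.
2–8 s: v starts 14 m/s; Δx = 14·6 + ½·4·6² = 156 m; v ends 38 m/s.
x(8) = -1 + Σ Δx = 166 m.

166 m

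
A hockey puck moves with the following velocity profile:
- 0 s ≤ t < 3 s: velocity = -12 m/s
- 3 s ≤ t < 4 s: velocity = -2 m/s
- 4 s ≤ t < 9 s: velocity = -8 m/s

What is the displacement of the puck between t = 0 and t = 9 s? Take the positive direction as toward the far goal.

Net displacement equals the area under the velocity-time graph (areas below the axis count negative).
0–3 s: -12 × 3 = -36 m
3–4 s: -2 × 1 = -2 m
4–9 s: -8 × 5 = -40 m
Net displacement = -78 m

-78 m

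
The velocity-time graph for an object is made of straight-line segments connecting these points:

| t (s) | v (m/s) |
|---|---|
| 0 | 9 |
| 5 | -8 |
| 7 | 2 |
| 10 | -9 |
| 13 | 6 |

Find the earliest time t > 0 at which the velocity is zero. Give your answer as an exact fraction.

t = 45/17 s

v changes sign on 0–5 s (from 9 to -8); the graph is linear there, so v = 0 at t = 0 + (-9)·(5 − 0)/(-8 − 9) = 45/17 s.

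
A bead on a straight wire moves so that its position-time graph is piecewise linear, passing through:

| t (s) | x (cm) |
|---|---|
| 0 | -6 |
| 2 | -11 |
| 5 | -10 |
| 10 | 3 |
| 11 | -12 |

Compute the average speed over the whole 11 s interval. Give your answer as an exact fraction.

Average speed = (total path length)/(elapsed time); on a piecewise-linear x-t graph the path length is Σ|Δx|.
0–2 s: |Δx| = |-11 − -6| = 5 cm
2–5 s: |Δx| = |-10 − -11| = 1 cm
5–10 s: |Δx| = |3 − -10| = 13 cm
10–11 s: |Δx| = |-12 − 3| = 15 cm
Total path = 34 cm; average speed = 34/11 = 34/11 cm/s.

34/11 cm/s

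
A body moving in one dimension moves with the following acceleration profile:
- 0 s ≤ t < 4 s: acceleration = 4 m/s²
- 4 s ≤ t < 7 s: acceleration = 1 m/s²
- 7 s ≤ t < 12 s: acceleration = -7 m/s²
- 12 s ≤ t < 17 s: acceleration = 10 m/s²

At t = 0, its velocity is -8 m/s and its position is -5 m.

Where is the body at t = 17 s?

-4 m

On each constant-a segment, Δv = aΔt and Δx = v₀Δt + ½aΔt²; chain segment to segment.
0–4 s: v starts -8 m/s; Δx = -8·4 + ½·4·4² = 0 m; v ends 8 m/s.
4–7 s: v starts 8 m/s; Δx = 8·3 + ½·1·3² = 28.5 m; v ends 11 m/s.
7–12 s: v starts 11 m/s; Δx = 11·5 + ½·-7·5² = -32.5 m; v ends -24 m/s.
12–17 s: v starts -24 m/s; Δx = -24·5 + ½·10·5² = 5 m; v ends 26 m/s.
x(17) = -5 + Σ Δx = -4 m.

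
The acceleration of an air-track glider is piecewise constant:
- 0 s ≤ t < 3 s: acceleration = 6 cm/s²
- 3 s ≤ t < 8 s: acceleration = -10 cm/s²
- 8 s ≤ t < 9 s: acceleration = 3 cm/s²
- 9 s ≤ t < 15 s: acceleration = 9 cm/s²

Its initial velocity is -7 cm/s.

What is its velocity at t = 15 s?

Δv equals the area under the a-t graph; then v = v₀ + Δv.
0–3 s: 6 × 3 = 18 cm/s
3–8 s: -10 × 5 = -50 cm/s
8–9 s: 3 × 1 = 3 cm/s
9–15 s: 9 × 6 = 54 cm/s
Δv = 25 cm/s, so v(15) = -7 + (25) = 18 cm/s.

18 cm/s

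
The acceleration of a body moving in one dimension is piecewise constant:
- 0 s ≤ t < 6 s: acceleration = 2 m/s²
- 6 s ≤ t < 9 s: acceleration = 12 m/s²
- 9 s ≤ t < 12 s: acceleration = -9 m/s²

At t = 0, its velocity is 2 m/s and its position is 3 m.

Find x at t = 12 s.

On each constant-a segment, Δv = aΔt and Δx = v₀Δt + ½aΔt²; chain segment to segment.
0–6 s: v starts 2 m/s; Δx = 2·6 + ½·2·6² = 48 m; v ends 14 m/s.
6–9 s: v starts 14 m/s; Δx = 14·3 + ½·12·3² = 96 m; v ends 50 m/s.
9–12 s: v starts 50 m/s; Δx = 50·3 + ½·-9·3² = 109.5 m; v ends 23 m/s.
x(12) = 3 + Σ Δx = 256.5 m.

256.5 m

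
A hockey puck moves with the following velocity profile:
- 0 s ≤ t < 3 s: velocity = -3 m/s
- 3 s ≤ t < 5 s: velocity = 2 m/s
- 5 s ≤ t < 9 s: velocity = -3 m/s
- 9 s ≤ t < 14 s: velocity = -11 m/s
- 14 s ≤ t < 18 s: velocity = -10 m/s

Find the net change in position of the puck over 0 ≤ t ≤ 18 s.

-112 m

Displacement is the signed area under the v-t curve.
0–3 s: -3 × 3 = -9 m
3–5 s: 2 × 2 = 4 m
5–9 s: -3 × 4 = -12 m
9–14 s: -11 × 5 = -55 m
14–18 s: -10 × 4 = -40 m
Net displacement = -112 m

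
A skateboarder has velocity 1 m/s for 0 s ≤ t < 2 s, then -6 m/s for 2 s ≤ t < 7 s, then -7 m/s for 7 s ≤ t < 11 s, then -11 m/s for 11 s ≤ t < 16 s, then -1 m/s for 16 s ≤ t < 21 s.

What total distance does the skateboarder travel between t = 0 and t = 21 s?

Distance (not displacement) is the total path length: add the absolute areas under v-t.
0–2 s: |1| × 2 = 2 m
2–7 s: |-6| × 5 = 30 m
7–11 s: |-7| × 4 = 28 m
11–16 s: |-11| × 5 = 55 m
16–21 s: |-1| × 5 = 5 m
Total distance = 120 m

120 m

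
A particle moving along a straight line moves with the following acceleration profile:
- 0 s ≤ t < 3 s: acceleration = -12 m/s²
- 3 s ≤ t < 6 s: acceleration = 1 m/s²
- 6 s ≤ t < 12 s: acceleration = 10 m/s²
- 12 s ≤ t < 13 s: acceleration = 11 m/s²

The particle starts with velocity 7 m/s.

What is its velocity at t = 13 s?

Δv equals the area under the a-t graph; then v = v₀ + Δv.
0–3 s: -12 × 3 = -36 m/s
3–6 s: 1 × 3 = 3 m/s
6–12 s: 10 × 6 = 60 m/s
12–13 s: 11 × 1 = 11 m/s
Δv = 38 m/s, so v(13) = 7 + (38) = 45 m/s.

45 m/s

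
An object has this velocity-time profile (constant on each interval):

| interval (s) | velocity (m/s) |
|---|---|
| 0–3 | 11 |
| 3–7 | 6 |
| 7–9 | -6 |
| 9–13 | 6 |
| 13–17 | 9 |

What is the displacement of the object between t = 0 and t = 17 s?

105 m

Net displacement equals the area under the velocity-time graph (areas below the axis count negative).
0–3 s: 11 × 3 = 33 m
3–7 s: 6 × 4 = 24 m
7–9 s: -6 × 2 = -12 m
9–13 s: 6 × 4 = 24 m
13–17 s: 9 × 4 = 36 m
Net displacement = 105 m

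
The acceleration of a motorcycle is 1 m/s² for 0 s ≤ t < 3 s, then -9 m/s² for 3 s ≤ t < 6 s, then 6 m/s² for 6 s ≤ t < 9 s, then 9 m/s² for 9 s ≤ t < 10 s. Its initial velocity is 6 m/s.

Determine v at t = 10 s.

9 m/s

Δv equals the area under the a-t graph; then v = v₀ + Δv.
0–3 s: 1 × 3 = 3 m/s
3–6 s: -9 × 3 = -27 m/s
6–9 s: 6 × 3 = 18 m/s
9–10 s: 9 × 1 = 9 m/s
Δv = 3 m/s, so v(10) = 6 + (3) = 9 m/s.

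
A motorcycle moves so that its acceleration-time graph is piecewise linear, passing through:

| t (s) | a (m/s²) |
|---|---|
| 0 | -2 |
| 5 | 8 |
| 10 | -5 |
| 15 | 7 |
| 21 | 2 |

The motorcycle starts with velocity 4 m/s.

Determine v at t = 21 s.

Δv equals the area under the a-t graph; then v = v₀ + Δv.
0–5 s: ½(-2 + 8)(5) = 15 m/s
5–10 s: ½(8 + -5)(5) = 7.5 m/s
10–15 s: ½(-5 + 7)(5) = 5 m/s
15–21 s: ½(7 + 2)(6) = 27 m/s
Δv = 54.5 m/s, so v(21) = 4 + (54.5) = 58.5 m/s.

58.5 m/s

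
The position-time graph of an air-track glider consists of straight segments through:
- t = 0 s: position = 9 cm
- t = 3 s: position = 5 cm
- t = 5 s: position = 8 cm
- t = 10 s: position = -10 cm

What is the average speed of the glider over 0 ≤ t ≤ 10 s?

Average speed = (total path length)/(elapsed time); on a piecewise-linear x-t graph the path length is Σ|Δx|.
0–3 s: |Δx| = |5 − 9| = 4 cm
3–5 s: |Δx| = |8 − 5| = 3 cm
5–10 s: |Δx| = |-10 − 8| = 18 cm
Total path = 25 cm; average speed = 25/10 = 2.5 cm/s.

2.5 cm/s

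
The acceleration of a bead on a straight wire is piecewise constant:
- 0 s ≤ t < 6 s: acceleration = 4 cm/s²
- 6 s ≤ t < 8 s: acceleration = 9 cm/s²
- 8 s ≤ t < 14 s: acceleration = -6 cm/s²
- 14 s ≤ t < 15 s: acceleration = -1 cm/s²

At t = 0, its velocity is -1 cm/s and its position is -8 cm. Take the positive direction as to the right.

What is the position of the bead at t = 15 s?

264.5 cm

On each constant-a segment, Δv = aΔt and Δx = v₀Δt + ½aΔt²; chain segment to segment.
0–6 s: v starts -1 cm/s; Δx = -1·6 + ½·4·6² = 66 cm; v ends 23 cm/s.
6–8 s: v starts 23 cm/s; Δx = 23·2 + ½·9·2² = 64 cm; v ends 41 cm/s.
8–14 s: v starts 41 cm/s; Δx = 41·6 + ½·-6·6² = 138 cm; v ends 5 cm/s.
14–15 s: v starts 5 cm/s; Δx = 5·1 + ½·-1·1² = 4.5 cm; v ends 4 cm/s.
x(15) = -8 + Σ Δx = 264.5 cm.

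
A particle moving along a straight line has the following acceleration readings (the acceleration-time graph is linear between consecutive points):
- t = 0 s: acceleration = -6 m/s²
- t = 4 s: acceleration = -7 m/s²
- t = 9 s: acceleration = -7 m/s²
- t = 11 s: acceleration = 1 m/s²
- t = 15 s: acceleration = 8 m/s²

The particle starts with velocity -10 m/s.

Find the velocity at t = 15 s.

Δv equals the area under the a-t graph; then v = v₀ + Δv.
0–4 s: ½(-6 + -7)(4) = -26 m/s
4–9 s: -7 × 5 = -35 m/s
9–11 s: ½(-7 + 1)(2) = -6 m/s
11–15 s: ½(1 + 8)(4) = 18 m/s
Δv = -49 m/s, so v(15) = -10 + (-49) = -59 m/s.

-59 m/s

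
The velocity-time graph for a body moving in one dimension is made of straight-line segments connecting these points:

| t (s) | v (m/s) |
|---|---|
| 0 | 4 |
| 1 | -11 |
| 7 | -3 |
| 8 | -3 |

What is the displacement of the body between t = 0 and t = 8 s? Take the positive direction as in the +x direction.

-48.5 m

Displacement is the signed area under the v-t curve.
0–1 s: ½(4 + -11)(1) = -3.5 m
1–7 s: ½(-11 + -3)(6) = -42 m
7–8 s: -3 × 1 = -3 m
Net displacement = -48.5 m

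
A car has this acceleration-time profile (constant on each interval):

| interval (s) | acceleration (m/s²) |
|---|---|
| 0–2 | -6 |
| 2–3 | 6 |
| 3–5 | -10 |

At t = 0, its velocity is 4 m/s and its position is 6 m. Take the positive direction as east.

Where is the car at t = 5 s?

On each constant-a segment, Δv = aΔt and Δx = v₀Δt + ½aΔt²; chain segment to segment.
0–2 s: v starts 4 m/s; Δx = 4·2 + ½·-6·2² = -4 m; v ends -8 m/s.
2–3 s: v starts -8 m/s; Δx = -8·1 + ½·6·1² = -5 m; v ends -2 m/s.
3–5 s: v starts -2 m/s; Δx = -2·2 + ½·-10·2² = -24 m; v ends -22 m/s.
x(5) = 6 + Σ Δx = -27 m.

-27 m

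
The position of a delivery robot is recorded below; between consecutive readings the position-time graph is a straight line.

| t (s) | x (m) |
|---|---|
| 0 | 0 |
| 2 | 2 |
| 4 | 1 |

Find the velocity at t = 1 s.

1 m/s

Velocity is the slope of the x-t graph on 0–2 s: (2 − 0)/(2 − 0) = 1 m/s.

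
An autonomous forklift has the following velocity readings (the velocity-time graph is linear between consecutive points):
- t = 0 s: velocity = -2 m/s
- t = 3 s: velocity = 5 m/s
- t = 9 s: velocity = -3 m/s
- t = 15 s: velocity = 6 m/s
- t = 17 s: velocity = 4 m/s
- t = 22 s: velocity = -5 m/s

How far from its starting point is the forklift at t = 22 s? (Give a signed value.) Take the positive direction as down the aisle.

27 m

Net displacement equals the area under the velocity-time graph (areas below the axis count negative).
0–3 s: ½(-2 + 5)(3) = 4.5 m
3–9 s: ½(5 + -3)(6) = 6 m
9–15 s: ½(-3 + 6)(6) = 9 m
15–17 s: ½(6 + 4)(2) = 10 m
17–22 s: ½(4 + -5)(5) = -2.5 m
Net displacement = 27 m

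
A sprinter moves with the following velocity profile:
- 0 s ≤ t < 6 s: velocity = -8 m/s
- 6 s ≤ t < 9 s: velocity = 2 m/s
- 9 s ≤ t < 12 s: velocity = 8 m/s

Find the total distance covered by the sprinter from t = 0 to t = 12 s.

78 m

Total distance travelled is ∫|v| dt — sum the magnitudes of each area piece.
0–6 s: |-8| × 6 = 48 m
6–9 s: |2| × 3 = 6 m
9–12 s: |8| × 3 = 24 m
Total distance = 78 m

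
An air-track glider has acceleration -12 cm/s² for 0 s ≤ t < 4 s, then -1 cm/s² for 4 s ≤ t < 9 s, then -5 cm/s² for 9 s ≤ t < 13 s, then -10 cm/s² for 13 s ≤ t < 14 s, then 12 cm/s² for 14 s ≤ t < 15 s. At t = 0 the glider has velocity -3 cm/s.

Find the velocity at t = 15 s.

Δv equals the area under the a-t graph; then v = v₀ + Δv.
0–4 s: -12 × 4 = -48 cm/s
4–9 s: -1 × 5 = -5 cm/s
9–13 s: -5 × 4 = -20 cm/s
13–14 s: -10 × 1 = -10 cm/s
14–15 s: 12 × 1 = 12 cm/s
Δv = -71 cm/s, so v(15) = -3 + (-71) = -74 cm/s.

-74 cm/s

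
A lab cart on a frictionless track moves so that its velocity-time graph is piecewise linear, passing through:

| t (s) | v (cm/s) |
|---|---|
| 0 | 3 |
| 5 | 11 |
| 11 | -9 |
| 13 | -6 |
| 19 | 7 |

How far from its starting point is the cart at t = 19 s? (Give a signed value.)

Displacement is the signed area under the v-t curve.
0–5 s: ½(3 + 11)(5) = 35 cm
5–11 s: ½(11 + -9)(6) = 6 cm
11–13 s: ½(-9 + -6)(2) = -15 cm
13–19 s: ½(-6 + 7)(6) = 3 cm
Net displacement = 29 cm

29 cm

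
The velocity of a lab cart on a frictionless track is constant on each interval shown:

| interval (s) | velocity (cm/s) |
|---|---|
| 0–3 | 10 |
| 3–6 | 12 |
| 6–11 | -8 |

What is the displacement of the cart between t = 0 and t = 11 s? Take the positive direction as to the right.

Displacement is the signed area under the v-t curve.
0–3 s: 10 × 3 = 30 cm
3–6 s: 12 × 3 = 36 cm
6–11 s: -8 × 5 = -40 cm
Net displacement = 26 cm

26 cm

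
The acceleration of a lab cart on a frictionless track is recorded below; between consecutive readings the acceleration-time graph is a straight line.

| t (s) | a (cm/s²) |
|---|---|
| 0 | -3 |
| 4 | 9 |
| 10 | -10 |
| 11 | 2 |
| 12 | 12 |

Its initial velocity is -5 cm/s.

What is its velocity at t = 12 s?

7 cm/s

Δv equals the area under the a-t graph; then v = v₀ + Δv.
0–4 s: ½(-3 + 9)(4) = 12 cm/s
4–10 s: ½(9 + -10)(6) = -3 cm/s
10–11 s: ½(-10 + 2)(1) = -4 cm/s
11–12 s: ½(2 + 12)(1) = 7 cm/s
Δv = 12 cm/s, so v(12) = -5 + (12) = 7 cm/s.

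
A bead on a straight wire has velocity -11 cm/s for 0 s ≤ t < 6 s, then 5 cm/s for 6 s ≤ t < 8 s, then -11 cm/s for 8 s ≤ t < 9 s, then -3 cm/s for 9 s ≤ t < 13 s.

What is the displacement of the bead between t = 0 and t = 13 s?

-79 cm

Net displacement equals the area under the velocity-time graph (areas below the axis count negative).
0–6 s: -11 × 6 = -66 cm
6–8 s: 5 × 2 = 10 cm
8–9 s: -11 × 1 = -11 cm
9–13 s: -3 × 4 = -12 cm
Net displacement = -79 cm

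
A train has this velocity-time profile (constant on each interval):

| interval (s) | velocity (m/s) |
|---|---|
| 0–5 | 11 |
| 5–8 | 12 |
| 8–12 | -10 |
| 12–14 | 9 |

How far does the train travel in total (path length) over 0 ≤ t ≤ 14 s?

Distance (not displacement) is the total path length: add the absolute areas under v-t.
0–5 s: |11| × 5 = 55 m
5–8 s: |12| × 3 = 36 m
8–12 s: |-10| × 4 = 40 m
12–14 s: |9| × 2 = 18 m
Total distance = 149 m

149 m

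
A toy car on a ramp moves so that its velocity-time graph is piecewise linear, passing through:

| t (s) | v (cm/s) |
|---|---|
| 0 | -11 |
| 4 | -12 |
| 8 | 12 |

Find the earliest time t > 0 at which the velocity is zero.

v changes sign on 4–8 s (from -12 to 12); the graph is linear there, so v = 0 at t = 4 + (12)·(8 − 4)/(12 − -12) = 6 s.

t = 6 s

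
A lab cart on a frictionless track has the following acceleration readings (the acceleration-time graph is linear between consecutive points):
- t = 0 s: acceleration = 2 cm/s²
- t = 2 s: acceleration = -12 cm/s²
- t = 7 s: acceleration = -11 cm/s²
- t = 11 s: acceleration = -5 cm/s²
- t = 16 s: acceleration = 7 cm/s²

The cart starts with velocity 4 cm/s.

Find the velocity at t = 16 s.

-90.5 cm/s

Δv equals the area under the a-t graph; then v = v₀ + Δv.
0–2 s: ½(2 + -12)(2) = -10 cm/s
2–7 s: ½(-12 + -11)(5) = -57.5 cm/s
7–11 s: ½(-11 + -5)(4) = -32 cm/s
11–16 s: ½(-5 + 7)(5) = 5 cm/s
Δv = -94.5 cm/s, so v(16) = 4 + (-94.5) = -90.5 cm/s.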